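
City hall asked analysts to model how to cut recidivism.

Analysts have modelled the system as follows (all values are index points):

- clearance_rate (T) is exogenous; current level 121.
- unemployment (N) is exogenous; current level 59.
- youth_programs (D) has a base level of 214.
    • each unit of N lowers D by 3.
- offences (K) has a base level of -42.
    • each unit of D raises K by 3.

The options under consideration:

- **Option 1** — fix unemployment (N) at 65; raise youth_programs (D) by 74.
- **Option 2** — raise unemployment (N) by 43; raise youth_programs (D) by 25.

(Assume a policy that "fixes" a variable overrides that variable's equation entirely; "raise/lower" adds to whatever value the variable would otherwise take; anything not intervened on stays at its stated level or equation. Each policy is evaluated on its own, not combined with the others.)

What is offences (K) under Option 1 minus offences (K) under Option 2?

480

Option 1 (N := 65, D + 74):
  N = 65
  D = 214 − 3·65 (+74 from intervention) = 93
  K = -42 + 3·93 = 237
Option 2 (N + 43, D + 25):
  N = 59 + 43 = 102
  D = 214 − 3·102 (+25 from intervention) = -67
  K = -42 + 3·(-67) = -243
K: 237 − (-243) = 480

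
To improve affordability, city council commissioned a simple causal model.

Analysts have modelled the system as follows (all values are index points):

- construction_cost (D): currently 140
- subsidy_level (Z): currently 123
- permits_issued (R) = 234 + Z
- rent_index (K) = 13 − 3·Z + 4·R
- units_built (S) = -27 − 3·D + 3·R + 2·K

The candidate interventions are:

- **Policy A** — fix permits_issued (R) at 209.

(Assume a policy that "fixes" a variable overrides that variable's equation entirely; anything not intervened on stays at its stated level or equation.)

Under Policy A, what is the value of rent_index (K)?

480

Policy A (R := 209):
  Z = 123
  R = 209
  K = 13 − 3·123 + 4·209 = 480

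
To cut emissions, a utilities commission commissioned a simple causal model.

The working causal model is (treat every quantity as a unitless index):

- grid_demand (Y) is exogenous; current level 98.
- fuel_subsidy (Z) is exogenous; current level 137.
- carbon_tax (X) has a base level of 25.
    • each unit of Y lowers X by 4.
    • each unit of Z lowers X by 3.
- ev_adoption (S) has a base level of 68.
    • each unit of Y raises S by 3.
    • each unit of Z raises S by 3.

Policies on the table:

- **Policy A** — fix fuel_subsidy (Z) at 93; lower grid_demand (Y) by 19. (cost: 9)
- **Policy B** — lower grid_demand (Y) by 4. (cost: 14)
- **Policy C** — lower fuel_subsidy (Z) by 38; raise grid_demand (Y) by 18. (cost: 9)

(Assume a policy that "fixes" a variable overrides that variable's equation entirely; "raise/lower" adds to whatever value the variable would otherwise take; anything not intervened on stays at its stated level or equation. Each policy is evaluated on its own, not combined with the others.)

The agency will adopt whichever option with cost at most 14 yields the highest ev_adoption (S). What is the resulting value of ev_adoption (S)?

761

Policy A (Z := 93, Y − 19):
  Y = 98 − 19 = 79
  Z = 93
  S = 68 + 3·79 + 3·93 = 584
Policy B (Y − 4):
  Y = 98 − 4 = 94
  Z = 137
  S = 68 + 3·94 + 3·137 = 761
Policy C (Z − 38, Y + 18):
  Y = 98 + 18 = 116
  Z = 137 − 38 = 99
  S = 68 + 3·116 + 3·99 = 713
Comparing — Policy A: S=584, Policy B: S=761, Policy C: S=713. Highest is 761 (Policy B).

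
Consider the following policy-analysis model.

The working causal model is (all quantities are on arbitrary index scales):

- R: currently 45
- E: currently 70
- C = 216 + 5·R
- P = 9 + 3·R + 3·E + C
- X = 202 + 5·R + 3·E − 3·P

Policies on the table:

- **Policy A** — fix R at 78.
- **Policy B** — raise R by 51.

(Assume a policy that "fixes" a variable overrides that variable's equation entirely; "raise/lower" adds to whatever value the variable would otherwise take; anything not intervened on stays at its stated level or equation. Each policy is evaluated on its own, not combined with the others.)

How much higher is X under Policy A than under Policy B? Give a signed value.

342

Policy A (R := 78):
  R = 78
  E = 70
  C = 216 + 5·78 = 606
  P = 9 + 3·78 + 3·70 + 606 = 1059
  X = 202 + 5·78 + 3·70 − 3·1059 = -2375
Policy B (R + 51):
  R = 45 + 51 = 96
  E = 70
  C = 216 + 5·96 = 696
  P = 9 + 3·96 + 3·70 + 696 = 1203
  X = 202 + 5·96 + 3·70 − 3·1203 = -2717
X: -2375 − (-2717) = 342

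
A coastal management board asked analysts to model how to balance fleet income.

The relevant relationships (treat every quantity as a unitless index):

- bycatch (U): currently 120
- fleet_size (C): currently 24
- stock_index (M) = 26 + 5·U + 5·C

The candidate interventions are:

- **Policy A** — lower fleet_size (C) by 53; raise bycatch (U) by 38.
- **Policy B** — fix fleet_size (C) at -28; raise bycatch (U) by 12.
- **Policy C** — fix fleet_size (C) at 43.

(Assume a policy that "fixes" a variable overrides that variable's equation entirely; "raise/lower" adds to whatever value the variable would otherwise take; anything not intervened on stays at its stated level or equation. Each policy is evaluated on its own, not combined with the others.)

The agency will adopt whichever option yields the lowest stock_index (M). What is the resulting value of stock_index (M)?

Policy A (C − 53, U + 38):
  U = 120 + 38 = 158
  C = 24 − 53 = -29
  M = 26 + 5·158 + 5·(-29) = 671
Policy B (C := -28, U + 12):
  U = 120 + 12 = 132
  C = -28
  M = 26 + 5·132 + 5·(-28) = 546
Policy C (C := 43):
  U = 120
  C = 43
  M = 26 + 5·120 + 5·43 = 841
Comparing — Policy A: M=671, Policy B: M=546, Policy C: M=841. Lowest is 546 (Policy B).

546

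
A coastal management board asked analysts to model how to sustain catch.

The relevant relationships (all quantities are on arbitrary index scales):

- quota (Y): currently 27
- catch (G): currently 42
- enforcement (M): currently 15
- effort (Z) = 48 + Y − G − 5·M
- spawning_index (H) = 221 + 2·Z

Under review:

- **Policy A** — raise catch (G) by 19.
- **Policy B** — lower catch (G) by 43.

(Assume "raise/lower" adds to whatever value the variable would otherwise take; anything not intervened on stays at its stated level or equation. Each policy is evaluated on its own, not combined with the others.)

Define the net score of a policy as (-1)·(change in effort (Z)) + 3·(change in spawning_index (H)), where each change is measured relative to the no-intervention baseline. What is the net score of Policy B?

Baseline:
  Y = 27
  G = 42
  M = 15
  Z = 48 + 27 − 42 − 5·15 = -42
  H = 221 + 2·(-42) = 137
Policy B (G − 43):
  Y = 27
  G = 42 − 43 = -1
  M = 15
  Z = 48 + 27 − (-1) − 5·15 = 1
  H = 221 + 2·1 = 223
ΔZ = 1 − (-42) = 43; ΔH = 223 − 137 = 86
Score = (-1)·43 + 3·86 = 215

215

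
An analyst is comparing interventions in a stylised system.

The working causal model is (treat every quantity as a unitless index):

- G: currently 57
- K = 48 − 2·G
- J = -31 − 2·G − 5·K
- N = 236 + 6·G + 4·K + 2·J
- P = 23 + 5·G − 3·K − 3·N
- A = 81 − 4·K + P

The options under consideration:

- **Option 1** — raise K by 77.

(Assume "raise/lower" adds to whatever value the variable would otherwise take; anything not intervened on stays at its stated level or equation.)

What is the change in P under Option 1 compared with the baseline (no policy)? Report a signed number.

1155

Baseline:
  G = 57
  K = 48 − 2·57 = -66
  J = -31 − 2·57 − 5·(-66) = 185
  N = 236 + 6·57 + 4·(-66) + 2·185 = 684
  P = 23 + 5·57 − 3·(-66) − 3·684 = -1546
Option 1 (K + 77):
  G = 57
  K = 48 − 2·57 (+77 from intervention) = 11
  J = -31 − 2·57 − 5·11 = -200
  N = 236 + 6·57 + 4·11 + 2·(-200) = 222
  P = 23 + 5·57 − 3·11 − 3·222 = -391
Change in P: -391 − (-1546) = 1155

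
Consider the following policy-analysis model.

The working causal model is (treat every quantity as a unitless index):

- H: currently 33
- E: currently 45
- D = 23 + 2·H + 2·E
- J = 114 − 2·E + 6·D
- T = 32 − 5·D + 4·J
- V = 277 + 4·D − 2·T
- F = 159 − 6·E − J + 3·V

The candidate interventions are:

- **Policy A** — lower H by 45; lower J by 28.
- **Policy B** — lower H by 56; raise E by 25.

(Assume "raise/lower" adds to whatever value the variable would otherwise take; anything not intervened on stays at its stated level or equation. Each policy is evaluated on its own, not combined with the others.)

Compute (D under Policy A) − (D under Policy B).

Policy A (H − 45, J − 28):
  H = 33 − 45 = -12
  E = 45
  D = 23 + 2·(-12) + 2·45 = 89
Policy B (H − 56, E + 25):
  H = 33 − 56 = -23
  E = 45 + 25 = 70
  D = 23 + 2·(-23) + 2·70 = 117
D: 89 − 117 = -28

-28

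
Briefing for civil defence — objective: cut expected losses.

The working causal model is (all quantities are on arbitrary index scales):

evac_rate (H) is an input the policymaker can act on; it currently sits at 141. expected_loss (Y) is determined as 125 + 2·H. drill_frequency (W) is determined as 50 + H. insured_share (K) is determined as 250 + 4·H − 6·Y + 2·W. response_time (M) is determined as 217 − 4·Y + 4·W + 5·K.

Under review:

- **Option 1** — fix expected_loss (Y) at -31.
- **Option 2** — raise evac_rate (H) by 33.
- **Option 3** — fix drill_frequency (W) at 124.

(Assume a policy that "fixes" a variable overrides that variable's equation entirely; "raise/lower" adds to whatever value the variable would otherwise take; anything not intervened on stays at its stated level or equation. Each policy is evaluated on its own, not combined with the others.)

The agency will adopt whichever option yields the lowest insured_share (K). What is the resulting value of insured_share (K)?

-1444

Option 1 (Y := -31):
  H = 141
  Y = -31
  W = 50 + 141 = 191
  K = 250 + 4·141 − 6·(-31) + 2·191 = 1382
Option 2 (H + 33):
  H = 141 + 33 = 174
  Y = 125 + 2·174 = 473
  W = 50 + 174 = 224
  K = 250 + 4·174 − 6·473 + 2·224 = -1444
Option 3 (W := 124):
  H = 141
  Y = 125 + 2·141 = 407
  W = 124
  K = 250 + 4·141 − 6·407 + 2·124 = -1380
Comparing — Option 1: K=1382, Option 2: K=-1444, Option 3: K=-1380. Lowest is -1444 (Option 2).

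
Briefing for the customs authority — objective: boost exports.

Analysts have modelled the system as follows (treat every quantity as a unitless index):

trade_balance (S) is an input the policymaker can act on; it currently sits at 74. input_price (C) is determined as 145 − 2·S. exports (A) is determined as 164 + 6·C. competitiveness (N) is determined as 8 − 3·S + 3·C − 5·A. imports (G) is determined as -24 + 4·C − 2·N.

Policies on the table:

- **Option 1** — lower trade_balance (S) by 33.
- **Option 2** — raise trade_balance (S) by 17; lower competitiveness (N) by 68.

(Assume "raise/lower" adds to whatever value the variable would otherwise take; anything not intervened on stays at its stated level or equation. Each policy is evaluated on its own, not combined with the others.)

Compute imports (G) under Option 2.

136

Option 2 (S + 17, N − 68):
  S = 74 + 17 = 91
  C = 145 − 2·91 = -37
  A = 164 + 6·(-37) = -58
  N = 8 − 3·91 + 3·(-37) − 5·(-58) (−68 from intervention) = -154
  G = -24 + 4·(-37) − 2·(-154) = 136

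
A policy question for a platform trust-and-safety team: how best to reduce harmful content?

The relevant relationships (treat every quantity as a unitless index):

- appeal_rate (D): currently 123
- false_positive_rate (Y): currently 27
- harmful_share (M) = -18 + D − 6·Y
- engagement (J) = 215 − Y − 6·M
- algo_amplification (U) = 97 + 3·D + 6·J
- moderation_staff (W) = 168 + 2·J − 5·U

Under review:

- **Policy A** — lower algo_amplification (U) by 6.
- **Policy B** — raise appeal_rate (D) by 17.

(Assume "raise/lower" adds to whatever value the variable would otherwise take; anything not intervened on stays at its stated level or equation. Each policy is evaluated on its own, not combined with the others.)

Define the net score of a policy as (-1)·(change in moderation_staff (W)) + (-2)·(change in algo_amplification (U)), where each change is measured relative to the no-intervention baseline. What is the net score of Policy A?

-18

Baseline:
  D = 123
  Y = 27
  M = -18 + 123 − 6·27 = -57
  J = 215 − 27 − 6·(-57) = 530
  U = 97 + 3·123 + 6·530 = 3646
  W = 168 + 2·530 − 5·3646 = -17002
Policy A (U − 6):
  D = 123
  Y = 27
  M = -18 + 123 − 6·27 = -57
  J = 215 − 27 − 6·(-57) = 530
  U = 97 + 3·123 + 6·530 (−6 from intervention) = 3640
  W = 168 + 2·530 − 5·3640 = -16972
ΔW = -16972 − (-17002) = 30; ΔU = 3640 − 3646 = -6
Score = (-1)·30 + (-2)·(-6) = -18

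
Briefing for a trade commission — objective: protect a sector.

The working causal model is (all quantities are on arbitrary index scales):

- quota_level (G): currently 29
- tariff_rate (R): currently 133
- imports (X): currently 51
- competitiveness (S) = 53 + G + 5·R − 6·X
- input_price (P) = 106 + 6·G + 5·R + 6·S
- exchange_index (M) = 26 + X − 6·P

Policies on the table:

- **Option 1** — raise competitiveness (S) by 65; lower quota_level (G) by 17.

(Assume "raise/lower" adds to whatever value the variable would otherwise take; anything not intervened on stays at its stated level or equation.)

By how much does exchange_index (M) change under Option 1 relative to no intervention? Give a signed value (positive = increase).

Baseline:
  G = 29
  R = 133
  X = 51
  S = 53 + 29 + 5·133 − 6·51 = 441
  P = 106 + 6·29 + 5·133 + 6·441 = 3591
  M = 26 + 51 − 6·3591 = -21469
Option 1 (S + 65, G − 17):
  G = 29 − 17 = 12
  R = 133
  X = 51
  S = 53 + 12 + 5·133 − 6·51 (+65 from intervention) = 489
  P = 106 + 6·12 + 5·133 + 6·489 = 3777
  M = 26 + 51 − 6·3777 = -22585
Change in M: -22585 − (-21469) = -1116

-1116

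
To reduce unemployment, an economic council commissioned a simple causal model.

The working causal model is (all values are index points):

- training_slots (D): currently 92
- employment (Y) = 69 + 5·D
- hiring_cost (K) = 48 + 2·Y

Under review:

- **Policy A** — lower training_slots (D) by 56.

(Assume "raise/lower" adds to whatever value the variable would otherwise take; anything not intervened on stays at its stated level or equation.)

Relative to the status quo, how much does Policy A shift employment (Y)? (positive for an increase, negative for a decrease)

-280

Baseline:
  D = 92
  Y = 69 + 5·92 = 529
Policy A (D − 56):
  D = 92 − 56 = 36
  Y = 69 + 5·36 = 249
Change in Y: 249 − 529 = -280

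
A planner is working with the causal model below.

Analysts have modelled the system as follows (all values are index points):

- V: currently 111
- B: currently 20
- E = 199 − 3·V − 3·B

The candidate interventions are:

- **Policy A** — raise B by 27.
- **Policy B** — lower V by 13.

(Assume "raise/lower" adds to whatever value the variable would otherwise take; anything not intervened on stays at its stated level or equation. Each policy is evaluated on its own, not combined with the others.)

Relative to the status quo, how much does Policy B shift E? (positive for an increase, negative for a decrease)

Baseline:
  V = 111
  B = 20
  E = 199 − 3·111 − 3·20 = -194
Policy B (V − 13):
  V = 111 − 13 = 98
  B = 20
  E = 199 − 3·98 − 3·20 = -155
Change in E: -155 − (-194) = 39

39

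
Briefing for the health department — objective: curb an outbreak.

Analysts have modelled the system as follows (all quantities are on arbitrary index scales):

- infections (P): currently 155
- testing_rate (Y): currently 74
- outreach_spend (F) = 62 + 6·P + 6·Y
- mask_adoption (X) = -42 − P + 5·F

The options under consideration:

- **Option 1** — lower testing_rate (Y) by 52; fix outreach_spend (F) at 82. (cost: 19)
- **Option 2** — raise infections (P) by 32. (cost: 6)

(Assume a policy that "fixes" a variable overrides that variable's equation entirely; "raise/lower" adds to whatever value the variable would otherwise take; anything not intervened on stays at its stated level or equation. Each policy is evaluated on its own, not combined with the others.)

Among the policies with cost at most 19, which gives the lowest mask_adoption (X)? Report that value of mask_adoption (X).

Option 1 (Y − 52, F := 82):
  P = 155
  Y = 74 − 52 = 22
  F = 82
  X = -42 − 155 + 5·82 = 213
Option 2 (P + 32):
  P = 155 + 32 = 187
  Y = 74
  F = 62 + 6·187 + 6·74 = 1628
  X = -42 − 187 + 5·1628 = 7911
Comparing — Option 1: X=213, Option 2: X=7911. Lowest is 213 (Option 1).

213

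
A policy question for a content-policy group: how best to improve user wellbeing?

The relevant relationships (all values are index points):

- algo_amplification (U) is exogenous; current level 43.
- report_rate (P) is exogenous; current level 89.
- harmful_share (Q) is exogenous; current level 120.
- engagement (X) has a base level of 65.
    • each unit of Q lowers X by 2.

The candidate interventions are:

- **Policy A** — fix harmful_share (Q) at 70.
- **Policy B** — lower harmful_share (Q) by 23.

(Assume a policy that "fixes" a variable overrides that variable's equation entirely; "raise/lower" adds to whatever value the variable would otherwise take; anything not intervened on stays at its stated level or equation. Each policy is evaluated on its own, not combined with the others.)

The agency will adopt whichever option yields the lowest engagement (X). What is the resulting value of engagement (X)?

Policy A (Q := 70):
  Q = 70
  X = 65 − 2·70 = -75
Policy B (Q − 23):
  Q = 120 − 23 = 97
  X = 65 − 2·97 = -129
Comparing — Policy A: X=-75, Policy B: X=-129. Lowest is -129 (Policy B).

-129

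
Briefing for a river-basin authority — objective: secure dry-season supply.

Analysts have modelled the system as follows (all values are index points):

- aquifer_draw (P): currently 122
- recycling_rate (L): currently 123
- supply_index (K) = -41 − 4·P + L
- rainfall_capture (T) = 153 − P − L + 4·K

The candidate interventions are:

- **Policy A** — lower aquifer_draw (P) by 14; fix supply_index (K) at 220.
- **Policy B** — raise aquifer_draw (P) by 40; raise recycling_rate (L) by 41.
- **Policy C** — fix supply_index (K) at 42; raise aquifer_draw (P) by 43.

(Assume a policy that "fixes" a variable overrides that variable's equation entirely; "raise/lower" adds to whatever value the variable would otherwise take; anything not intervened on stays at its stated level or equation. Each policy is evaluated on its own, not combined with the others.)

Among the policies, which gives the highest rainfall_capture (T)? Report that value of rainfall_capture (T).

802

Policy A (P − 14, K := 220):
  P = 122 − 14 = 108
  L = 123
  K = 220
  T = 153 − 108 − 123 + 4·220 = 802
Policy B (P + 40, L + 41):
  P = 122 + 40 = 162
  L = 123 + 41 = 164
  K = -41 − 4·162 + 164 = -525
  T = 153 − 162 − 164 + 4·(-525) = -2273
Policy C (K := 42, P + 43):
  P = 122 + 43 = 165
  L = 123
  K = 42
  T = 153 − 165 − 123 + 4·42 = 33
Comparing — Policy A: T=802, Policy B: T=-2273, Policy C: T=33. Highest is 802 (Policy A).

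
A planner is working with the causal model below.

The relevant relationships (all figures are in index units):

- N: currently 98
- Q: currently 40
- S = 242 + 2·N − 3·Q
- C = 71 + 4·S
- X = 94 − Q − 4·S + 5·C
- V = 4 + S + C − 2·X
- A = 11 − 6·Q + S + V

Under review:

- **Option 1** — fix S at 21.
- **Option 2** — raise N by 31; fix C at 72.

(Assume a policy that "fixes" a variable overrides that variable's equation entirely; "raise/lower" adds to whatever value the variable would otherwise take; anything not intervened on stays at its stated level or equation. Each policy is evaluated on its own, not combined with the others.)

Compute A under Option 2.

Option 2 (N + 31, C := 72):
  N = 98 + 31 = 129
  Q = 40
  S = 242 + 2·129 − 3·40 = 380
  C = 72
  X = 94 − 40 − 4·380 + 5·72 = -1106
  V = 4 + 380 + 72 − 2·(-1106) = 2668
  A = 11 − 6·40 + 380 + 2668 = 2819

2819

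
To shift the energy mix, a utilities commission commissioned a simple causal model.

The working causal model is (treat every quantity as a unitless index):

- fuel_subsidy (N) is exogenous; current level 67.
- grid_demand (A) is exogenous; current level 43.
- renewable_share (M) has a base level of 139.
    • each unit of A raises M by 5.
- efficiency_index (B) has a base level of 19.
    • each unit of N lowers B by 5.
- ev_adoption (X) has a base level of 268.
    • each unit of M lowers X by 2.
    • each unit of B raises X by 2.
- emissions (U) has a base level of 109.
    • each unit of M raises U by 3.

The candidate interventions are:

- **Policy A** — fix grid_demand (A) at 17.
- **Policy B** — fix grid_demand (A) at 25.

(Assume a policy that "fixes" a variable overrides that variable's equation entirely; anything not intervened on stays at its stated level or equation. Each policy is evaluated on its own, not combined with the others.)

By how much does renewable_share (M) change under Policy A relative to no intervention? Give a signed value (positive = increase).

Baseline:
  A = 43
  M = 139 + 5·43 = 354
Policy A (A := 17):
  A = 17
  M = 139 + 5·17 = 224
Change in M: 224 − 354 = -130

-130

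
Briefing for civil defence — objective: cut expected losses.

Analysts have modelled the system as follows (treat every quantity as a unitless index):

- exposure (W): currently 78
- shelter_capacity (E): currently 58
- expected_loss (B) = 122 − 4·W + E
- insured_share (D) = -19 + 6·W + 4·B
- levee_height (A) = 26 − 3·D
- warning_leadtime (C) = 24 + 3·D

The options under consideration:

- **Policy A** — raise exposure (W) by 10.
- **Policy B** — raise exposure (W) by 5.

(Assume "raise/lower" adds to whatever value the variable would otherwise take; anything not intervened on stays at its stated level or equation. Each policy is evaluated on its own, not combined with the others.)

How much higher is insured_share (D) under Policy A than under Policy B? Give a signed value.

-50

Policy A (W + 10):
  W = 78 + 10 = 88
  E = 58
  B = 122 − 4·88 + 58 = -172
  D = -19 + 6·88 + 4·(-172) = -179
Policy B (W + 5):
  W = 78 + 5 = 83
  E = 58
  B = 122 − 4·83 + 58 = -152
  D = -19 + 6·83 + 4·(-152) = -129
D: -179 − (-129) = -50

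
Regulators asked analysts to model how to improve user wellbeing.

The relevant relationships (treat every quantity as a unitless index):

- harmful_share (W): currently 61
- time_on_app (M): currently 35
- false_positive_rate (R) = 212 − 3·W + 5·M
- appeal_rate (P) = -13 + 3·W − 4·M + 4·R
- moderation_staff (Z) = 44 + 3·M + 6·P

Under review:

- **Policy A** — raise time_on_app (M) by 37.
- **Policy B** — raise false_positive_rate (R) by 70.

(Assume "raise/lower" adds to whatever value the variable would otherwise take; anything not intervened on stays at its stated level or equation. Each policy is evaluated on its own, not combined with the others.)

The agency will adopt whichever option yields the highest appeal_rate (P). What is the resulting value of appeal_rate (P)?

Policy A (M + 37):
  W = 61
  M = 35 + 37 = 72
  R = 212 − 3·61 + 5·72 = 389
  P = -13 + 3·61 − 4·72 + 4·389 = 1438
Policy B (R + 70):
  W = 61
  M = 35
  R = 212 − 3·61 + 5·35 (+70 from intervention) = 274
  P = -13 + 3·61 − 4·35 + 4·274 = 1126
Comparing — Policy A: P=1438, Policy B: P=1126. Highest is 1438 (Policy A).

1438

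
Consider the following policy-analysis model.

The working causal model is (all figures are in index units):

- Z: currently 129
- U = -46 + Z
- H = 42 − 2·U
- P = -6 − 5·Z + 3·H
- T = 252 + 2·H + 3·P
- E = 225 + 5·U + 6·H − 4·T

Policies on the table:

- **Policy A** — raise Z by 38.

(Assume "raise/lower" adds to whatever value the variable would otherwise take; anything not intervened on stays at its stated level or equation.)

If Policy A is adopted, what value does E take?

17514

Policy A (Z + 38):
  Z = 129 + 38 = 167
  U = -46 + 167 = 121
  H = 42 − 2·121 = -200
  P = -6 − 5·167 + 3·(-200) = -1441
  T = 252 + 2·(-200) + 3·(-1441) = -4471
  E = 225 + 5·121 + 6·(-200) − 4·(-4471) = 17514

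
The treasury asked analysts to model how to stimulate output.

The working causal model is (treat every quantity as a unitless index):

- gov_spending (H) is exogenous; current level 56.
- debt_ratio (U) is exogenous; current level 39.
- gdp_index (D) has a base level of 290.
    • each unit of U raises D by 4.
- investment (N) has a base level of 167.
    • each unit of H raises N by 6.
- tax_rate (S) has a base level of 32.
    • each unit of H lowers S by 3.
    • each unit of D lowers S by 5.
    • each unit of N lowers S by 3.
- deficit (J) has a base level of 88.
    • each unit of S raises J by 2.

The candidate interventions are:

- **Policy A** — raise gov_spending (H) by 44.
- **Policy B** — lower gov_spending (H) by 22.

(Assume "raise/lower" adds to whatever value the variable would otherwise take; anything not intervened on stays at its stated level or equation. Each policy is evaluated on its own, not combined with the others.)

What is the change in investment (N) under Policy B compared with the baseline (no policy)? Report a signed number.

-132

Baseline:
  H = 56
  N = 167 + 6·56 = 503
Policy B (H − 22):
  H = 56 − 22 = 34
  N = 167 + 6·34 = 371
Change in N: 371 − 503 = -132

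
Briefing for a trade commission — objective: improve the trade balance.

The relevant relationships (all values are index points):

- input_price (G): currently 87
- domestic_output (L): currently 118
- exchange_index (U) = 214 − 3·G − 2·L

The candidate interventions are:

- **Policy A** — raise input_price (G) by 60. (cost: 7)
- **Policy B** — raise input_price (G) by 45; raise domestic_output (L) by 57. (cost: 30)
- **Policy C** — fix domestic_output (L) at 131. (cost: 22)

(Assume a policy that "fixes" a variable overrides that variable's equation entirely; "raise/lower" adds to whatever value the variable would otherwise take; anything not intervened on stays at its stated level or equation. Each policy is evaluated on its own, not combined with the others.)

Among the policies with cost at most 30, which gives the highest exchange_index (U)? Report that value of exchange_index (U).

Policy A (G + 60):
  G = 87 + 60 = 147
  L = 118
  U = 214 − 3·147 − 2·118 = -463
Policy B (G + 45, L + 57):
  G = 87 + 45 = 132
  L = 118 + 57 = 175
  U = 214 − 3·132 − 2·175 = -532
Policy C (L := 131):
  G = 87
  L = 131
  U = 214 − 3·87 − 2·131 = -309
Comparing — Policy A: U=-463, Policy B: U=-532, Policy C: U=-309. Highest is -309 (Policy C).

-309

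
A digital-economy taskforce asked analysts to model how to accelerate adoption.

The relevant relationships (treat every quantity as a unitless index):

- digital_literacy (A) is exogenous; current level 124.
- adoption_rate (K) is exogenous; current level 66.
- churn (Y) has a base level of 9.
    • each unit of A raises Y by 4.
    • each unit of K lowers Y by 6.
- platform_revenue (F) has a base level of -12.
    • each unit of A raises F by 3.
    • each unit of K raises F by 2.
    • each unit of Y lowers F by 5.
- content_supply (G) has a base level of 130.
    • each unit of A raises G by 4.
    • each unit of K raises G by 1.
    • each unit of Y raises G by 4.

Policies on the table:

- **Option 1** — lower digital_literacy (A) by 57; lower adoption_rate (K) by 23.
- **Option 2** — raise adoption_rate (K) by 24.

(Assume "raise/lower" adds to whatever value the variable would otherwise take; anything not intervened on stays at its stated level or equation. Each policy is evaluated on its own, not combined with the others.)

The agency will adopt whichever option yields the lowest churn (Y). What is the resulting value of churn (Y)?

Option 1 (A − 57, K − 23):
  A = 124 − 57 = 67
  K = 66 − 23 = 43
  Y = 9 + 4·67 − 6·43 = 19
Option 2 (K + 24):
  A = 124
  K = 66 + 24 = 90
  Y = 9 + 4·124 − 6·90 = -35
Comparing — Option 1: Y=19, Option 2: Y=-35. Lowest is -35 (Option 2).

-35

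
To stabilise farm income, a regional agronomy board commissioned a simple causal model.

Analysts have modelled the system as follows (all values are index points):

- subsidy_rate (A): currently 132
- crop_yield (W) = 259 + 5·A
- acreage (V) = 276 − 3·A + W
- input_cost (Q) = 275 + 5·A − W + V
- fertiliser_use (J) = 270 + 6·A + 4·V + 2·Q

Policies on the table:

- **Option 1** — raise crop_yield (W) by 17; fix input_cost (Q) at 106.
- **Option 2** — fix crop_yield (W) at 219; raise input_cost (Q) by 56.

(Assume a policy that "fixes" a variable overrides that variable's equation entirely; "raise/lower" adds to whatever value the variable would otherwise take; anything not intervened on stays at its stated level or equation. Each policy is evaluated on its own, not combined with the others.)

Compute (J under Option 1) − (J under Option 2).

Option 1 (W + 17, Q := 106):
  A = 132
  W = 259 + 5·132 (+17 from intervention) = 936
  V = 276 − 3·132 + 936 = 816
  Q = 106
  J = 270 + 6·132 + 4·816 + 2·106 = 4538
Option 2 (W := 219, Q + 56):
  A = 132
  W = 219
  V = 276 − 3·132 + 219 = 99
  Q = 275 + 5·132 − 219 + 99 (+56 from intervention) = 871
  J = 270 + 6·132 + 4·99 + 2·871 = 3200
J: 4538 − 3200 = 1338

1338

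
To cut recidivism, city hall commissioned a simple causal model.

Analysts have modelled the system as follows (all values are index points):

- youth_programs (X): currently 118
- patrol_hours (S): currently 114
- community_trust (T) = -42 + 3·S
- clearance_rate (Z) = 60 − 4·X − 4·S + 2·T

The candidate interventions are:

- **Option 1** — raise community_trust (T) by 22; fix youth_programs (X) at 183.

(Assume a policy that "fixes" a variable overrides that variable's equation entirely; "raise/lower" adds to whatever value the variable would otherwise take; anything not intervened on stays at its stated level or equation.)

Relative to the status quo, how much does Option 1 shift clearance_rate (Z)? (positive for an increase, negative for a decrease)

Baseline:
  X = 118
  S = 114
  T = -42 + 3·114 = 300
  Z = 60 − 4·118 − 4·114 + 2·300 = -268
Option 1 (T + 22, X := 183):
  X = 183
  S = 114
  T = -42 + 3·114 (+22 from intervention) = 322
  Z = 60 − 4·183 − 4·114 + 2·322 = -484
Change in Z: -484 − (-268) = -216

-216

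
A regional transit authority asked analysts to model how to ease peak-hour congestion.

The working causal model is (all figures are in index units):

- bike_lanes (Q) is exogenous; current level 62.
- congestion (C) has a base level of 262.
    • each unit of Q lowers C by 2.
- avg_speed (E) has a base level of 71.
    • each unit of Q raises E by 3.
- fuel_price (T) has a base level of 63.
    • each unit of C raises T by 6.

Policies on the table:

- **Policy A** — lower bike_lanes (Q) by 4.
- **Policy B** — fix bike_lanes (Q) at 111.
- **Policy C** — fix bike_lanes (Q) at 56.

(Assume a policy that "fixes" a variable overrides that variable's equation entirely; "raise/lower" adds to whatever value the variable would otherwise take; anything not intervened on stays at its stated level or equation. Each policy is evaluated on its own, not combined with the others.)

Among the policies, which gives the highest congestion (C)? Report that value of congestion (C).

150

Policy A (Q − 4):
  Q = 62 − 4 = 58
  C = 262 − 2·58 = 146
Policy B (Q := 111):
  Q = 111
  C = 262 − 2·111 = 40
Policy C (Q := 56):
  Q = 56
  C = 262 − 2·56 = 150
Comparing — Policy A: C=146, Policy B: C=40, Policy C: C=150. Highest is 150 (Policy C).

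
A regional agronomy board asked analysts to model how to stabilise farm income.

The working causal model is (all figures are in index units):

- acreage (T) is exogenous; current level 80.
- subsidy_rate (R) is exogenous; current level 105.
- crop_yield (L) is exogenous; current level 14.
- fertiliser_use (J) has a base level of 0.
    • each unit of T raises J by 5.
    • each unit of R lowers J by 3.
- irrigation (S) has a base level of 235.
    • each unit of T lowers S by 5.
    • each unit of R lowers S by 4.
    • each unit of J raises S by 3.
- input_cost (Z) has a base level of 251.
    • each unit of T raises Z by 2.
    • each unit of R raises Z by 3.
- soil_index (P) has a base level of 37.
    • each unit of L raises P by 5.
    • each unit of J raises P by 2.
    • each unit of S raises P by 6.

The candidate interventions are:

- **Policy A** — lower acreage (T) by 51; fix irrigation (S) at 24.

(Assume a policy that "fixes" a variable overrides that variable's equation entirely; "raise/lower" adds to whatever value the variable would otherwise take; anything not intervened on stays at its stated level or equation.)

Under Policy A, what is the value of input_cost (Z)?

624

Policy A (T − 51, S := 24):
  T = 80 − 51 = 29
  R = 105
  Z = 251 + 2·29 + 3·105 = 624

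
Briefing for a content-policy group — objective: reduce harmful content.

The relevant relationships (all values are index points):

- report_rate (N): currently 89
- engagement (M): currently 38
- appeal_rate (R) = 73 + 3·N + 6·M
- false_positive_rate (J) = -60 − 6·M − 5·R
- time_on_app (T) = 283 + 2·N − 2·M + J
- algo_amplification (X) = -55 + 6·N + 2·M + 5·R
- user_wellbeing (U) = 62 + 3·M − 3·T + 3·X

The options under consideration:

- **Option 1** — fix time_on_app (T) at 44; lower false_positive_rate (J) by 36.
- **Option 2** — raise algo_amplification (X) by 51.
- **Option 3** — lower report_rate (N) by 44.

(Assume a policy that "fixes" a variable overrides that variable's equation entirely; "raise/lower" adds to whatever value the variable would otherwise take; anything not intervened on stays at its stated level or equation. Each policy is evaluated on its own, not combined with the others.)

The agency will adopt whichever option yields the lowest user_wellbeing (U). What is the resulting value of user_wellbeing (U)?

Option 1 (T := 44, J − 36):
  N = 89
  M = 38
  R = 73 + 3·89 + 6·38 = 568
  J = -60 − 6·38 − 5·568 (−36 from intervention) = -3164
  T = 44
  X = -55 + 6·89 + 2·38 + 5·568 = 3395
  U = 62 + 3·38 − 3·44 + 3·3395 = 10229
Option 2 (X + 51):
  N = 89
  M = 38
  R = 73 + 3·89 + 6·38 = 568
  J = -60 − 6·38 − 5·568 = -3128
  T = 283 + 2·89 − 2·38 + (-3128) = -2743
  X = -55 + 6·89 + 2·38 + 5·568 (+51 from intervention) = 3446
  U = 62 + 3·38 − 3·(-2743) + 3·3446 = 18743
Option 3 (N − 44):
  N = 89 − 44 = 45
  M = 38
  R = 73 + 3·45 + 6·38 = 436
  J = -60 − 6·38 − 5·436 = -2468
  T = 283 + 2·45 − 2·38 + (-2468) = -2171
  X = -55 + 6·45 + 2·38 + 5·436 = 2471
  U = 62 + 3·38 − 3·(-2171) + 3·2471 = 14102
Comparing — Option 1: U=10229, Option 2: U=18743, Option 3: U=14102. Lowest is 10229 (Option 1).

10229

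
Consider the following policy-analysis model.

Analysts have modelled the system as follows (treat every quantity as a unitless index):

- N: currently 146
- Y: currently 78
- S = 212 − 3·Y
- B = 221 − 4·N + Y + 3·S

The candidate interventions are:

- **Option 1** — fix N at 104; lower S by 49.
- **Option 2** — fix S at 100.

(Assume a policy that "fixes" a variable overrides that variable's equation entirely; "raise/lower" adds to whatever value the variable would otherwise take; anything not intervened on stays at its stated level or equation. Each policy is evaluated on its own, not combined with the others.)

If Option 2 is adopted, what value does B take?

15

Option 2 (S := 100):
  N = 146
  Y = 78
  S = 100
  B = 221 − 4·146 + 78 + 3·100 = 15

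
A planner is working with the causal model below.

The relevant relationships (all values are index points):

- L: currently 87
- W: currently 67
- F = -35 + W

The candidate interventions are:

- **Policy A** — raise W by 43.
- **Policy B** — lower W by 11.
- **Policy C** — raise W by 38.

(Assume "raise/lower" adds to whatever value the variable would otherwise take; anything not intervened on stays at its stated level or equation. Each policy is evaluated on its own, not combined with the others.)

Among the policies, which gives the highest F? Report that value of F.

75

Policy A (W + 43):
  W = 67 + 43 = 110
  F = -35 + 110 = 75
Policy B (W − 11):
  W = 67 − 11 = 56
  F = -35 + 56 = 21
Policy C (W + 38):
  W = 67 + 38 = 105
  F = -35 + 105 = 70
Comparing — Policy A: F=75, Policy B: F=21, Policy C: F=70. Highest is 75 (Policy A).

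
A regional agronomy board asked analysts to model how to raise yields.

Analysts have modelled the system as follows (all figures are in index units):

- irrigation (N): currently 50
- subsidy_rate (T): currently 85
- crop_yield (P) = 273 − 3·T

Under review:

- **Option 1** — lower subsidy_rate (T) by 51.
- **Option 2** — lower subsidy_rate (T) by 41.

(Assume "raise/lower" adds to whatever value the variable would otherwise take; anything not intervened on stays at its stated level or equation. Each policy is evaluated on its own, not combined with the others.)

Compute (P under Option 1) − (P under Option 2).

Option 1 (T − 51):
  T = 85 − 51 = 34
  P = 273 − 3·34 = 171
Option 2 (T − 41):
  T = 85 − 41 = 44
  P = 273 − 3·44 = 141
P: 171 − 141 = 30

30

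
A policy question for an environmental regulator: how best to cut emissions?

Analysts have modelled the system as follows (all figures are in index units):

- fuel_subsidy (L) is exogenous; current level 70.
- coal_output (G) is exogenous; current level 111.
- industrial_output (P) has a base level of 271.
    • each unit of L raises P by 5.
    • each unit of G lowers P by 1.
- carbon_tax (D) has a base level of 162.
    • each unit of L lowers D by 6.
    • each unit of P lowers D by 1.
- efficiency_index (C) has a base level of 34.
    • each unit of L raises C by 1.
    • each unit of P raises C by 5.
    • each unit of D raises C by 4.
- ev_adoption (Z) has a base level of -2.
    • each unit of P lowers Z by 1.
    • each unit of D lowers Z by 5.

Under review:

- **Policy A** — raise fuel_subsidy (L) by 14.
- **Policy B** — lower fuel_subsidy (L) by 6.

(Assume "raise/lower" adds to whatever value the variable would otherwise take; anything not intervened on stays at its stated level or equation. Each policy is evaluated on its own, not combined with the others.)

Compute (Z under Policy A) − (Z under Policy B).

1000

Policy A (L + 14):
  L = 70 + 14 = 84
  G = 111
  P = 271 + 5·84 − 111 = 580
  D = 162 − 6·84 − 580 = -922
  Z = -2 − 580 − 5·(-922) = 4028
Policy B (L − 6):
  L = 70 − 6 = 64
  G = 111
  P = 271 + 5·64 − 111 = 480
  D = 162 − 6·64 − 480 = -702
  Z = -2 − 480 − 5·(-702) = 3028
Z: 4028 − 3028 = 1000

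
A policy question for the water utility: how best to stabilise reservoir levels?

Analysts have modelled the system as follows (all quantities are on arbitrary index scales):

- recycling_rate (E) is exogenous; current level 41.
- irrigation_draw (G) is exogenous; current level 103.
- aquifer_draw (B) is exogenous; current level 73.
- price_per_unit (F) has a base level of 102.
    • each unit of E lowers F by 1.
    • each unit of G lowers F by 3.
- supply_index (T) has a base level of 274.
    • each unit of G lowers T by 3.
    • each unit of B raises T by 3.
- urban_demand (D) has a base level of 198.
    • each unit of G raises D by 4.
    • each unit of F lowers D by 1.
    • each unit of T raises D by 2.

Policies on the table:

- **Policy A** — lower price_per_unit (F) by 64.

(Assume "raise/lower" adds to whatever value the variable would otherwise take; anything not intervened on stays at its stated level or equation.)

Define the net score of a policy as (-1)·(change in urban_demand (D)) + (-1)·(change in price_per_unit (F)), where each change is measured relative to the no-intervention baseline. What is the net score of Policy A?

0

Baseline:
  E = 41
  G = 103
  B = 73
  F = 102 − 41 − 3·103 = -248
  T = 274 − 3·103 + 3·73 = 184
  D = 198 + 4·103 − (-248) + 2·184 = 1226
Policy A (F − 64):
  E = 41
  G = 103
  B = 73
  F = 102 − 41 − 3·103 (−64 from intervention) = -312
  T = 274 − 3·103 + 3·73 = 184
  D = 198 + 4·103 − (-312) + 2·184 = 1290
ΔD = 1290 − 1226 = 64; ΔF = -312 − (-248) = -64
Score = (-1)·64 + (-1)·(-64) = 0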